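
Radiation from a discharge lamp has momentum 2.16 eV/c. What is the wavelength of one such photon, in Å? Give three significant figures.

Take h = 6.62607015 × 10^-34 J·s, c = 2.99792458 × 10^8 m/s, 1 eV = 1.602176634 × 10^-19 J.
First convert: p = 2.16 eV/c = 1.1544 × 10^-27 kg·m/s.
Since λ = h/p for a photon, λ = 5.740 × 10^-7 m.
Converting to Å: λ = 5740 Å ≈ 5740 Å.

5740 Å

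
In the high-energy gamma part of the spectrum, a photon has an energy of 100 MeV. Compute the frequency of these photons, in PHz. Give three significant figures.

2.42e7 PHz

First convert: E = 100 MeV = 1.6022e-11 J.
Since f = E/h for a photon, f = 2.418e22 Hz.
Converting to PHz: f = 2.418e7 PHz ≈ 2.42e7 PHz.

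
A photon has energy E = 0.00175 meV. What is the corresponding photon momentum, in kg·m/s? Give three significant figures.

Take c = 2.99792458e8 m/s, 1 eV = 1.602176634e-19 J.
In SI units: E = 0.00175 meV = 2.8038e-25 J.
For a photon p = E/c, so p = 9.353e-34 kg·m/s.
So p ≈ 9.35e-34 kg·m/s.

9.35e-34 kg·m/s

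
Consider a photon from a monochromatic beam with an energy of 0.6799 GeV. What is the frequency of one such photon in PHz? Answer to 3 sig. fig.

1.64e8 PHz

First convert: E = 0.6799 GeV = 1.0893e-10 J.
Since f = E/h for a photon, f = 1.644e23 Hz.
Converting to PHz: f = 1.644e8 PHz ≈ 1.64e8 PHz.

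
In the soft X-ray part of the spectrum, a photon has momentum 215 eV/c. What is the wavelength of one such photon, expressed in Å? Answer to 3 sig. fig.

57.7 Å

Use h = 6.62607015 × 10^-34 J·s, c = 2.99792458 × 10^8 m/s, 1 eV = 1.602176634 × 10^-19 J.
In SI units: p = 215 eV/c = 1.1490 × 10^-25 kg·m/s.
The photon relation is λ = h/p, giving λ = 5.767 × 10^-9 m.
Converting to Å: λ = 57.67 Å ≈ 57.7 Å.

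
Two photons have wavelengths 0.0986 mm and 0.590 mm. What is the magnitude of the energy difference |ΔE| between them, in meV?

10.5 meV

Using E = hc/λ: E₁ = 2.015e-21 J, E₂ = 3.367e-22 J.
|ΔE| = |2.015e-21 − 3.367e-22| = 1.68e-21 J = 10.5 meV.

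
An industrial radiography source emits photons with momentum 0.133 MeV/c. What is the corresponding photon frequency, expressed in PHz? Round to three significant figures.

Use h = 6.62607015 × 10^-34 J·s, c = 2.99792458 × 10^8 m/s, 1 eV = 1.602176634 × 10^-19 J.
Convert to SI: p = 0.133 MeV/c = 7.1079 × 10^-23 kg·m/s.
Apply f = pc/h: f = 3.216 × 10^19 Hz.
Converting to PHz: f = 32160 PHz ≈ 3.22 × 10^4 PHz.

3.22 × 10^4 PHz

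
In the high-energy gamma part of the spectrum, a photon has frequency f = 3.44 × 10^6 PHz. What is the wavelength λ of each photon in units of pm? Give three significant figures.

Take c = 2.99792458 × 10^8 m/s.
First convert: f = 3.44 × 10^6 PHz = 3.44 × 10^21 Hz.
Apply λ = c/f: λ = 8.715 × 10^-14 m.
Converting to pm: λ = 0.08715 pm ≈ 0.0871 pm.

0.0871 pm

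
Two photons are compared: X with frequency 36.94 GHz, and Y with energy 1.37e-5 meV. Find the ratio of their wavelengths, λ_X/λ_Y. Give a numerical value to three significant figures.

8.97e-5

λ_X = 0.008116 m (from frequency = 36.94 GHz, via λ = c/f).
λ_Y = 90.50 m (from energy = 1.37e-5 meV, via λ = hc/E).
Ratio = 0.008116 / 90.50 = 8.97e-5.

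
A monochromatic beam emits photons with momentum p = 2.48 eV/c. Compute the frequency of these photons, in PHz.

Convert to SI: p = 2.48 eV/c = 1.3254e-27 kg·m/s.
Apply f = pc/h: f = 5.997e14 Hz.
Converting to PHz: f = 0.5997 PHz ≈ 0.600 PHz.

0.600 PHz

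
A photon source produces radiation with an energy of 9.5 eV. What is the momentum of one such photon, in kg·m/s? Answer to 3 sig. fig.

5.08e-27 kg·m/s

First convert: E = 9.5 eV = 1.5221e-18 J.
Since p = E/c for a photon, p = 5.077e-27 kg·m/s.
So p ≈ 5.08e-27 kg·m/s.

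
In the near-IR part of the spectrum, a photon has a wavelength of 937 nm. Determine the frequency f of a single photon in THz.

Take c = 2.99792458 × 10^8 m/s.
In SI units: λ = 937 nm = 9.37 × 10^-7 m.
For a photon f = c/λ, so f = 3.199 × 10^14 Hz.
Converting to THz: f = 319.9 THz ≈ 320 THz.

320 THz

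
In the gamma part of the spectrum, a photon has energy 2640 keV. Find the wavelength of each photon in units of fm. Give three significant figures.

Use h = 6.62607015 × 10^-34 J·s, c = 2.99792458 × 10^8 m/s, 1 eV = 1.602176634 × 10^-19 J.
In SI units: E = 2640 keV = 4.2297 × 10^-13 J.
For a photon λ = hc/E, so λ = 4.696 × 10^-13 m.
Converting to fm: λ = 469.6 fm ≈ 470 fm.

470 fm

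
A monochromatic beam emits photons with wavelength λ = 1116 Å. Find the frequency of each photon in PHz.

2.69 PHz

In SI units: λ = 1116 Å = 1.116 × 10^-7 m.
For a photon f = c/λ, so f = 2.686 × 10^15 Hz.
Converting to PHz: f = 2.686 PHz ≈ 2.69 PHz.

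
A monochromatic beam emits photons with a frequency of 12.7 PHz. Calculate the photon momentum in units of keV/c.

First convert: f = 12.7 PHz = 1.27e16 Hz.
Since p = hf/c for a photon, p = 2.807e-26 kg·m/s.
Converting to keV/c: p = 0.05252 keV/c ≈ 0.0525 keV/c.

0.0525 keV/c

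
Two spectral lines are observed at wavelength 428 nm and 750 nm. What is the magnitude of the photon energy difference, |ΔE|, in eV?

Using E = hc/λ: E₁ = 4.641 × 10^-19 J, E₂ = 2.649 × 10^-19 J.
|ΔE| = |4.641 × 10^-19 − 2.649 × 10^-19| = 1.99 × 10^-19 J = 1.24 eV.

1.24 eV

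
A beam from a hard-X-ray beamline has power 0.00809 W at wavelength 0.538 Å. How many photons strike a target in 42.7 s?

Total energy: E_total = P·t = 0.00809 × 42.7 = 0.3454 J.
Per-photon energy: E = 3.692·10^-15 J.
N = E_total / E_photon = 9.36·10^13.

9.36·10^13 photons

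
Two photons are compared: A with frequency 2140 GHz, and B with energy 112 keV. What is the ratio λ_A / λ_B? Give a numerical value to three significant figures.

λ_A = 1.401 × 10^-4 m (from frequency = 2140 GHz, via λ = c/f).
λ_B = 1.107 × 10^-11 m (from energy = 112 keV, via λ = hc/E).
Ratio = 1.401 × 10^-4 / 1.107 × 10^-11 = 1.27 × 10^7.

1.27 × 10^7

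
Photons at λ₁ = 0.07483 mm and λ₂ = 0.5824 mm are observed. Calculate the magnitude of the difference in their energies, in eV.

Using E = hc/λ: E₁ = 2.6546e-21 J, E₂ = 3.4108e-22 J.
|ΔE| = |2.6546e-21 − 3.4108e-22| = 2.31e-21 J = 0.0144 eV.

0.0144 eV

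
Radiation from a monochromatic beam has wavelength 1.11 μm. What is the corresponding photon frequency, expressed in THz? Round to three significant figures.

Convert to SI: λ = 1.11 μm = 1.11e-6 m.
Apply f = c/λ: f = 2.701e14 Hz.
Converting to THz: f = 270.1 THz ≈ 270 THz.

270 THz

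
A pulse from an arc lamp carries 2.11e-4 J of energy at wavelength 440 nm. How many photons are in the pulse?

Per-photon energy: E = 4.515e-19 J (from wavelength = 440 nm).
N = E_total / E_photon = 2.11e-4 J / 4.515e-19 J = 4.67e14.

4.67e14 photons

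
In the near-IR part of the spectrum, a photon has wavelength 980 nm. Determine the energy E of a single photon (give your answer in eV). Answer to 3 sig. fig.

Use h = 6.62607015 × 10^-34 J·s, c = 2.99792458 × 10^8 m/s, 1 eV = 1.602176634 × 10^-19 J.
In SI units: λ = 980 nm = 9.8 × 10^-7 m.
Since E = hc/λ for a photon, E = 2.027 × 10^-19 J.
Converting to eV: E = 1.265 eV ≈ 1.27 eV.

1.27 eV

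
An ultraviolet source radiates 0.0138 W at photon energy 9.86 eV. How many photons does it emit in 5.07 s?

4.43 × 10^16 photons

Total energy: E_total = P·t = 0.0138 × 5.07 = 0.06997 J.
Per-photon energy: E = 1.580 × 10^-18 J.
N = E_total / E_photon = 4.43 × 10^16.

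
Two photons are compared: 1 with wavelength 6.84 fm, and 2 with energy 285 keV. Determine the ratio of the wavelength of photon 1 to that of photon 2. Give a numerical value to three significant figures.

λ_1 = 6.840e-15 m (from wavelength = 6.84 fm, via λ given directly).
λ_2 = 4.350e-12 m (from energy = 285 keV, via λ = hc/E).
Ratio = 6.840e-15 / 4.350e-12 = 1.57e-3.

1.57e-3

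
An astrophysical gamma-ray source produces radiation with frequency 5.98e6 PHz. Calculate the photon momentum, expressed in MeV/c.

Take h = 6.62607015e-34 J·s, c = 2.99792458e8 m/s, 1 eV = 1.602176634e-19 J.
In SI units: f = 5.98e6 PHz = 5.98e21 Hz.
The photon relation is p = hf/c, giving p = 1.322e-20 kg·m/s.
Converting to MeV/c: p = 24.73 MeV/c ≈ 24.7 MeV/c.

24.7 MeV/c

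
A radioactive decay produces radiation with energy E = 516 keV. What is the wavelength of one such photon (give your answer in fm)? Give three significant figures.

In SI units: E = 516 keV = 8.2672 × 10^-14 J.
Apply λ = hc/E: λ = 2.403 × 10^-12 m.
Converting to fm: λ = 2403 fm ≈ 2400 fm.

2400 fm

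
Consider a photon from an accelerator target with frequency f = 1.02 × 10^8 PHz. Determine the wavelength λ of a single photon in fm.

(c = 2.99792458 × 10^8 m/s.)
Convert to SI: f = 1.02 × 10^8 PHz = 1.02 × 10^23 Hz.
The photon relation is λ = c/f, giving λ = 2.939 × 10^-15 m.
Converting to fm: λ = 2.939 fm ≈ 2.94 fm.

2.94 fm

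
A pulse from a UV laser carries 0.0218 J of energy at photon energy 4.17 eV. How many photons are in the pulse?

Per-photon energy: E = 6.681e-19 J (from energy = 4.17 eV).
N = E_total / E_photon = 0.0218 J / 6.681e-19 J = 3.26e16.

3.26e16 photons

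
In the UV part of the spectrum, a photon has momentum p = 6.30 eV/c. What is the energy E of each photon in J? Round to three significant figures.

Use c = 2.99792458 × 10^8 m/s, 1 eV = 1.602176634 × 10^-19 J.
First convert: p = 6.30 eV/c = 3.3669 × 10^-27 kg·m/s.
For a photon E = pc, so E = 1.009 × 10^-18 J.
So E ≈ 1.01 × 10^-18 J.

1.01 × 10^-18 J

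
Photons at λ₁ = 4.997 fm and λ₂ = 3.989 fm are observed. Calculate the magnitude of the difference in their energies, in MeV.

Using E = hc/λ: E₁ = 3.9753e-11 J, E₂ = 4.9798e-11 J.
|ΔE| = |3.9753e-11 − 4.9798e-11| = 1.00e-11 J = 62.7 MeV.

62.7 MeV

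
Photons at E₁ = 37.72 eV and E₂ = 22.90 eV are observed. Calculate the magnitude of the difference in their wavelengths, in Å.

Using λ = hc/E: λ₁ = 3.2870e-8 m, λ₂ = 5.4142e-8 m.
|Δλ| = |3.2870e-8 − 5.4142e-8| = 2.13e-8 m = 213 Å.

213 Å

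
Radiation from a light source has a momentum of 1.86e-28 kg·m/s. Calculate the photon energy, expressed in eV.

0.348 eV

For a photon E = pc, so E = 5.576e-20 J.
Converting to eV: E = 0.3480 eV ≈ 0.348 eV.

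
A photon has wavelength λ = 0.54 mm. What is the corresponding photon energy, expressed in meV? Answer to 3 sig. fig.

2.30 meV

First convert: λ = 0.54 mm = 5.4e-4 m.
Since E = hc/λ for a photon, E = 3.679e-22 J.
Converting to meV: E = 2.296 meV ≈ 2.30 meV.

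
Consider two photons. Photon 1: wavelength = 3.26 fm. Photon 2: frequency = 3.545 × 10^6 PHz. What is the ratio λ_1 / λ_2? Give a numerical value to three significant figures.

0.0385

λ_1 = 3.260 × 10^-15 m (from wavelength = 3.26 fm, via λ given directly).
λ_2 = 8.457 × 10^-14 m (from frequency = 3.545 × 10^6 PHz, via λ = c/f).
Ratio = 3.260 × 10^-15 / 8.457 × 10^-14 = 0.0385.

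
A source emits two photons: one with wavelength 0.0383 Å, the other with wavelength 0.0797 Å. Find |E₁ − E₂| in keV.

Using E = hc/λ: E₁ = 5.187 × 10^-14 J, E₂ = 2.492 × 10^-14 J.
|ΔE| = |5.187 × 10^-14 − 2.492 × 10^-14| = 2.69 × 10^-14 J = 168 keV.

168 keV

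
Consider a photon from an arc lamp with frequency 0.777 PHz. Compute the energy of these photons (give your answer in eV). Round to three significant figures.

3.21 eV

In SI units: f = 0.777 PHz = 7.77 × 10^14 Hz.
Apply E = hf: E = 5.148 × 10^-19 J.
Converting to eV: E = 3.213 eV ≈ 3.21 eV.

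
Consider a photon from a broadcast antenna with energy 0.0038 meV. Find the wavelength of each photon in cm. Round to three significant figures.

32.6 cm

Use h = 6.62607015 × 10^-34 J·s, c = 2.99792458 × 10^8 m/s, 1 eV = 1.602176634 × 10^-19 J.
In SI units: E = 0.0038 meV = 6.0883 × 10^-25 J.
Apply λ = hc/E: λ = 0.3263 m.
Converting to cm: λ = 32.63 cm ≈ 32.6 cm.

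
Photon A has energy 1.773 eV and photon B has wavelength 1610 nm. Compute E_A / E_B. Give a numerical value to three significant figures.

E_A = 2.841 × 10^-19 J (from energy = 1.773 eV, via E given directly).
E_B = 1.234 × 10^-19 J (from wavelength = 1610 nm, via E = hc/λ).
Ratio = 2.841 × 10^-19 / 1.234 × 10^-19 = 2.30.

2.30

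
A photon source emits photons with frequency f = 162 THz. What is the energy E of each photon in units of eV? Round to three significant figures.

Use h = 6.62607015 × 10^-34 J·s, 1 eV = 1.602176634 × 10^-19 J.
Convert to SI: f = 162 THz = 1.62 × 10^14 Hz.
For a photon E = hf, so E = 1.073 × 10^-19 J.
Converting to eV: E = 0.6700 eV ≈ 0.670 eV.

0.670 eV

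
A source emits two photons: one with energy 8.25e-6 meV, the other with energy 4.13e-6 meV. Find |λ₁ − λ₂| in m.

Using λ = hc/E: λ₁ = 150.3 m, λ₂ = 300.2 m.
|Δλ| = |150.3 − 300.2| = 150 m.

150 m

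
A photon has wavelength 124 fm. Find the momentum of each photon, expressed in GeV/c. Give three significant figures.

0.0100 GeV/c

Take h = 6.62607015e-34 J·s, c = 2.99792458e8 m/s, 1 eV = 1.602176634e-19 J.
In SI units: λ = 124 fm = 1.24e-13 m.
The photon relation is p = h/λ, giving p = 5.344e-21 kg·m/s.
Converting to GeV/c: p = 0.009999 GeV/c ≈ 0.0100 GeV/c.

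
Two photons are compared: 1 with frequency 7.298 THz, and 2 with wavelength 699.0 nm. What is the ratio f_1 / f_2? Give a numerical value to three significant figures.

f_1 = 7.298e12 Hz (from frequency = 7.298 THz, via f given directly).
f_2 = 4.289e14 Hz (from wavelength = 699.0 nm, via f = c/λ).
Ratio = 7.298e12 / 4.289e14 = 0.0170.

0.0170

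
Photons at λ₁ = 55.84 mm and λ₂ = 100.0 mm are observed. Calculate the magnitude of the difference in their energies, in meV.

9.81e-3 meV

Using E = hc/λ: E₁ = 3.5574e-24 J, E₂ = 1.9864e-24 J.
|ΔE| = |3.5574e-24 − 1.9864e-24| = 1.57e-24 J = 9.81e-3 meV.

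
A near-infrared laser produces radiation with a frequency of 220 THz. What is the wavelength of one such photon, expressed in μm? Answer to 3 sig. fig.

(c = 2.99792458 × 10^8 m/s.)
Convert to SI: f = 220 THz = 2.2 × 10^14 Hz.
The photon relation is λ = c/f, giving λ = 1.363 × 10^-6 m.
Converting to μm: λ = 1.363 μm ≈ 1.36 μm.

1.36 μm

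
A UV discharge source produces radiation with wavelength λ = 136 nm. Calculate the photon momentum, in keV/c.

First convert: λ = 136 nm = 1.36e-7 m.
Apply p = h/λ: p = 4.872e-27 kg·m/s.
Converting to keV/c: p = 0.009116 keV/c ≈ 9.12e-3 keV/c.

9.12e-3 keV/c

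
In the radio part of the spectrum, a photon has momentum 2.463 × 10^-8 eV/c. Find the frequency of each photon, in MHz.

Use h = 6.62607015 × 10^-34 J·s, c = 2.99792458 × 10^8 m/s, 1 eV = 1.602176634 × 10^-19 J.
In SI units: p = 2.463 × 10^-8 eV/c = 1.3163 × 10^-35 kg·m/s.
For a photon f = pc/h, so f = 5.956 × 10^6 Hz.
Converting to MHz: f = 5.956 MHz ≈ 5.96 MHz.

5.96 MHz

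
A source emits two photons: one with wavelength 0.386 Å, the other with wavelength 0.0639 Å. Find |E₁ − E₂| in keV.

162 keV

Using E = hc/λ: E₁ = 5.146·10^-15 J, E₂ = 3.109·10^-14 J.
|ΔE| = |5.146·10^-15 − 3.109·10^-14| = 2.59·10^-14 J = 162 keV.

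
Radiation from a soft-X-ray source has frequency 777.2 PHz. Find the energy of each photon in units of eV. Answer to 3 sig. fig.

First convert: f = 777.2 PHz = 7.772 × 10^17 Hz.
The photon relation is E = hf, giving E = 5.150 × 10^-16 J.
Converting to eV: E = 3214 eV ≈ 3210 eV.

3210 eV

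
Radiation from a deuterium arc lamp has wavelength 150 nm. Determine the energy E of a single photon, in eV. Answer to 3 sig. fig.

8.27 eV

Use h = 6.62607015e-34 J·s, c = 2.99792458e8 m/s, 1 eV = 1.602176634e-19 J.
In SI units: λ = 150 nm = 1.5e-7 m.
The photon relation is E = hc/λ, giving E = 1.324e-18 J.
Converting to eV: E = 8.266 eV ≈ 8.27 eV.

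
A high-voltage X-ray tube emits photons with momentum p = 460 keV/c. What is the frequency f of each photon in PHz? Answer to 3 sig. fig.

(h = 6.62607015·10^-34 J·s, c = 2.99792458·10^8 m/s, 1 eV = 1.602176634·10^-19 J.)
Convert to SI: p = 460 keV/c = 2.4584·10^-22 kg·m/s.
Since f = pc/h for a photon, f = 1.112·10^20 Hz.
Converting to PHz: f = 111200 PHz ≈ 1.11·10^5 PHz.

1.11·10^5 PHz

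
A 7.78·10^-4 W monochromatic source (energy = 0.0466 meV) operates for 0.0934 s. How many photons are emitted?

Total energy: E_total = P·t = 7.78·10^-4 × 0.0934 = 7.267·10^-5 J.
Per-photon energy: E = 7.466·10^-24 J.
N = E_total / E_photon = 9.73·10^18.

9.73·10^18 photons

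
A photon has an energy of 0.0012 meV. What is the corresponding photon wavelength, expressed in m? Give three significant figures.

Use h = 6.62607015·10^-34 J·s, c = 2.99792458·10^8 m/s, 1 eV = 1.602176634·10^-19 J.
First convert: E = 0.0012 meV = 1.9226·10^-25 J.
Apply λ = hc/E: λ = 1.033 m.
So λ ≈ 1.03 m.

1.03 m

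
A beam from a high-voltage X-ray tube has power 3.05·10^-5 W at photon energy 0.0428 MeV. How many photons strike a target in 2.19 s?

9.74·10^9 photons

Total energy: E_total = P·t = 3.05·10^-5 × 2.19 = 6.679·10^-5 J.
Per-photon energy: E = 6.857·10^-15 J.
N = E_total / E_photon = 9.74·10^9.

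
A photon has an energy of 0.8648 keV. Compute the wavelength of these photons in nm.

Convert to SI: E = 0.8648 keV = 1.3856e-16 J.
Apply λ = hc/E: λ = 1.434e-9 m.
Converting to nm: λ = 1.434 nm ≈ 1.43 nm.

1.43 nm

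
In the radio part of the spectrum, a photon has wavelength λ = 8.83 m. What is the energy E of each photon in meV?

The photon relation is E = hc/λ, giving E = 2.250e-26 J.
Converting to meV: E = 1.404e-4 meV ≈ 1.40e-4 meV.

1.40e-4 meV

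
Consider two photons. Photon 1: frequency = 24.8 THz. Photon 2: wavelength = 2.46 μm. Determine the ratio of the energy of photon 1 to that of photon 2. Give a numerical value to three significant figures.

0.204

E_1 = 1.643e-20 J (from frequency = 24.8 THz, via E = hf).
E_2 = 8.075e-20 J (from wavelength = 2.46 μm, via E = hc/λ).
Ratio = 1.643e-20 / 8.075e-20 = 0.204.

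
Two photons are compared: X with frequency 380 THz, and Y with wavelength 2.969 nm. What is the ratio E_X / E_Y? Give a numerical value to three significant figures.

E_X = 2.518 × 10^-19 J (from frequency = 380 THz, via E = hf).
E_Y = 6.691 × 10^-17 J (from wavelength = 2.969 nm, via E = hc/λ).
Ratio = 2.518 × 10^-19 / 6.691 × 10^-17 = 3.76 × 10^-3.

3.76 × 10^-3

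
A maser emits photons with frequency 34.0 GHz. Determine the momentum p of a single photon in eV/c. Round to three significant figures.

Convert to SI: f = 34.0 GHz = 3.40·10^10 Hz.
The photon relation is p = hf/c, giving p = 7.515·10^-32 kg·m/s.
Converting to eV/c: p = 1.406·10^-4 eV/c ≈ 1.41·10^-4 eV/c.

1.41·10^-4 eV/c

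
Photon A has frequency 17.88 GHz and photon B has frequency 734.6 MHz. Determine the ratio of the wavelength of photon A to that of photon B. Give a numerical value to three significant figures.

0.0411

λ_A = 0.01677 m (from frequency = 17.88 GHz, via λ = c/f).
λ_B = 0.4081 m (from frequency = 734.6 MHz, via λ = c/f).
Ratio = 0.01677 / 0.4081 = 0.0411.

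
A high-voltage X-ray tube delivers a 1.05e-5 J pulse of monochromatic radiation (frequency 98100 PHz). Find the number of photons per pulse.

Per-photon energy: E = 6.500e-14 J (from frequency = 98100 PHz).
N = E_total / E_photon = 1.05e-5 J / 6.500e-14 J = 1.62e8.

1.62e8 photons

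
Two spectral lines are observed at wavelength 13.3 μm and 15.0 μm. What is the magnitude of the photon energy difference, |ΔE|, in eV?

0.0106 eV

Using E = hc/λ: E₁ = 1.494 × 10^-20 J, E₂ = 1.324 × 10^-20 J.
|ΔE| = |1.494 × 10^-20 − 1.324 × 10^-20| = 1.69 × 10^-21 J = 0.0106 eV.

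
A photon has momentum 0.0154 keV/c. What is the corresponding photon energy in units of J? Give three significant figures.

(c = 2.99792458·10^8 m/s, 1 eV = 1.602176634·10^-19 J.)
In SI units: p = 0.0154 keV/c = 8.2302·10^-27 kg·m/s.
Since E = pc for a photon, E = 2.467·10^-18 J.
So E ≈ 2.47·10^-18 J.

2.47·10^-18 J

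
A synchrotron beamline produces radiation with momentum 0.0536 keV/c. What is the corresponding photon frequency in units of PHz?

13.0 PHz

First convert: p = 0.0536 keV/c = 2.8645 × 10^-26 kg·m/s.
Apply f = pc/h: f = 1.296 × 10^16 Hz.
Converting to PHz: f = 12.96 PHz ≈ 13.0 PHz.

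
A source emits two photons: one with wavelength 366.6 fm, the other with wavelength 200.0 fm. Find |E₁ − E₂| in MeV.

Using E = hc/λ: E₁ = 5.4186e-13 J, E₂ = 9.9322e-13 J.
|ΔE| = |5.4186e-13 − 9.9322e-13| = 4.51e-13 J = 2.82 MeV.

2.82 MeV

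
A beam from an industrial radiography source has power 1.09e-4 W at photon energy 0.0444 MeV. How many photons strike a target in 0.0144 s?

2.21e8 photons

Total energy: E_total = P·t = 1.09e-4 × 0.0144 = 1.570e-6 J.
Per-photon energy: E = 7.114e-15 J.
N = E_total / E_photon = 2.21e8.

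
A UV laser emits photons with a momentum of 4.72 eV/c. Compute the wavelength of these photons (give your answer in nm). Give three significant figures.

263 nm

First convert: p = 4.72 eV/c = 2.5225 × 10^-27 kg·m/s.
Apply λ = h/p: λ = 2.627 × 10^-7 m.
Converting to nm: λ = 262.7 nm ≈ 263 nm.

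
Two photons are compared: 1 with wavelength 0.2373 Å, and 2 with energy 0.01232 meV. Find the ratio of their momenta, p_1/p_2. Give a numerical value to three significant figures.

4.24 × 10^9

p_1 = 2.792 × 10^-23 kg·m/s (from wavelength = 0.2373 Å, via p = h/λ).
p_2 = 6.584 × 10^-33 kg·m/s (from energy = 0.01232 meV, via p = E/c).
Ratio = 2.792 × 10^-23 / 6.584 × 10^-33 = 4.24 × 10^9.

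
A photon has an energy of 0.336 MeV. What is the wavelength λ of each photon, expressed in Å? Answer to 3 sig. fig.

0.0369 Å

First convert: E = 0.336 MeV = 5.3833·10^-14 J.
The photon relation is λ = hc/E, giving λ = 3.690·10^-12 m.
Converting to Å: λ = 0.03690 Å ≈ 0.0369 Å.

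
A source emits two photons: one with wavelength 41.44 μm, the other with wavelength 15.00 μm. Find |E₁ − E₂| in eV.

0.0527 eV

Using E = hc/λ: E₁ = 4.7935·10^-21 J, E₂ = 1.3243·10^-20 J.
|ΔE| = |4.7935·10^-21 − 1.3243·10^-20| = 8.45·10^-21 J = 0.0527 eV.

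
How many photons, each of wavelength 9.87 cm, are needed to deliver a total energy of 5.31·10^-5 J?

Per-photon energy: E = 2.013·10^-24 J (from wavelength = 9.87 cm).
N = E_total / E_photon = 5.31·10^-5 J / 2.013·10^-24 J = 2.64·10^19.

2.64·10^19 photons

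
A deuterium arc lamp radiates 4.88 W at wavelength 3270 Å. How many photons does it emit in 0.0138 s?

Total energy: E_total = P·t = 4.88 × 0.0138 = 0.06734 J.
Per-photon energy: E = 6.075e-19 J.
N = E_total / E_photon = 1.11e17.

1.11e17 photons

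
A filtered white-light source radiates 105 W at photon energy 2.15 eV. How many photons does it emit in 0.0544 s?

Total energy: E_total = P·t = 105 × 0.0544 = 5.712 J.
Per-photon energy: E = 3.445e-19 J.
N = E_total / E_photon = 1.66e19.

1.66e19 photons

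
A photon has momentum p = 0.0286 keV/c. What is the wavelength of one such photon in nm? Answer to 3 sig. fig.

In SI units: p = 0.0286 keV/c = 1.5285e-26 kg·m/s.
Since λ = h/p for a photon, λ = 4.335e-8 m.
Converting to nm: λ = 43.35 nm ≈ 43.4 nm.

43.4 nm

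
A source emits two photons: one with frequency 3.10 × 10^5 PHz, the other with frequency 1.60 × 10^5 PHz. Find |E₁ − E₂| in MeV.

0.620 MeV

Using E = hf: E₁ = 2.054 × 10^-13 J, E₂ = 1.060 × 10^-13 J.
|ΔE| = |2.054 × 10^-13 − 1.060 × 10^-13| = 9.94 × 10^-14 J = 0.620 MeV.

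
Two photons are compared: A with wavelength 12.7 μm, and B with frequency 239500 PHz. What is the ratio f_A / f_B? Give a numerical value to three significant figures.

9.86 × 10^-8

f_A = 2.361 × 10^13 Hz (from wavelength = 12.7 μm, via f = c/λ).
f_B = 2.395 × 10^20 Hz (from frequency = 239500 PHz, via f given directly).
Ratio = 2.361 × 10^13 / 2.395 × 10^20 = 9.86 × 10^-8.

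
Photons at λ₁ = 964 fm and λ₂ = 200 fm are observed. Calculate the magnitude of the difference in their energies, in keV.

Using E = hc/λ: E₁ = 2.061·10^-13 J, E₂ = 9.932·10^-13 J.
|ΔE| = |2.061·10^-13 − 9.932·10^-13| = 7.87·10^-13 J = 4910 keV.

4910 keV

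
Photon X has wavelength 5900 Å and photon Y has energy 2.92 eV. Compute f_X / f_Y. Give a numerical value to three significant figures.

0.720

f_X = 5.081 × 10^14 Hz (from wavelength = 5900 Å, via f = c/λ).
f_Y = 7.061 × 10^14 Hz (from energy = 2.92 eV, via f = E/h).
Ratio = 5.081 × 10^14 / 7.061 × 10^14 = 0.720.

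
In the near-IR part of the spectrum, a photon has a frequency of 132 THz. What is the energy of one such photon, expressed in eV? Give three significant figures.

0.546 eV

Use h = 6.62607015e-34 J·s, 1 eV = 1.602176634e-19 J.
First convert: f = 132 THz = 1.32e14 Hz.
The photon relation is E = hf, giving E = 8.746e-20 J.
Converting to eV: E = 0.5459 eV ≈ 0.546 eV.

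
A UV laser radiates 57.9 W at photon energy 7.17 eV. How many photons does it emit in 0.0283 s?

1.43e18 photons

Total energy: E_total = P·t = 57.9 × 0.0283 = 1.639 J.
Per-photon energy: E = 1.149e-18 J.
N = E_total / E_photon = 1.43e18.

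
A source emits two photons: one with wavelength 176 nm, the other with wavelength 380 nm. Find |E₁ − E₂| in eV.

Using E = hc/λ: E₁ = 1.129 × 10^-18 J, E₂ = 5.227 × 10^-19 J.
|ΔE| = |1.129 × 10^-18 − 5.227 × 10^-19| = 6.06 × 10^-19 J = 3.78 eV.

3.78 eV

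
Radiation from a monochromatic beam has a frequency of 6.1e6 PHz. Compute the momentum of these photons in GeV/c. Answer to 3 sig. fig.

Use h = 6.62607015e-34 J·s, c = 2.99792458e8 m/s, 1 eV = 1.602176634e-19 J.
Convert to SI: f = 6.1e6 PHz = 6.1e21 Hz.
For a photon p = hf/c, so p = 1.348e-20 kg·m/s.
Converting to GeV/c: p = 0.02523 GeV/c ≈ 0.0252 GeV/c.

0.0252 GeV/c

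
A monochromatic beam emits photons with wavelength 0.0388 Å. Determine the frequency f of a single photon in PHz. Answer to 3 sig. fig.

(c = 2.99792458e8 m/s.)
First convert: λ = 0.0388 Å = 3.88e-12 m.
Since f = c/λ for a photon, f = 7.727e19 Hz.
Converting to PHz: f = 77270 PHz ≈ 7.73e4 PHz.

7.73e4 PHz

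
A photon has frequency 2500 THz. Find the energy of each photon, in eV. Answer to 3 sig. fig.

Use h = 6.62607015e-34 J·s, 1 eV = 1.602176634e-19 J.
Convert to SI: f = 2500 THz = 2.5e15 Hz.
Apply E = hf: E = 1.657e-18 J.
Converting to eV: E = 10.34 eV ≈ 10.3 eV.

10.3 eV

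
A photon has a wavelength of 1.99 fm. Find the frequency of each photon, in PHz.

1.51e8 PHz

First convert: λ = 1.99 fm = 1.99e-15 m.
The photon relation is f = c/λ, giving f = 1.506e23 Hz.
Converting to PHz: f = 1.506e8 PHz ≈ 1.51e8 PHz.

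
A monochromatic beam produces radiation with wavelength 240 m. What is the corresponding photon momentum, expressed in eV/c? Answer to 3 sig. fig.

5.17 × 10^-9 eV/c

The photon relation is p = h/λ, giving p = 2.761 × 10^-36 kg·m/s.
Converting to eV/c: p = 5.166 × 10^-9 eV/c ≈ 5.17 × 10^-9 eV/c.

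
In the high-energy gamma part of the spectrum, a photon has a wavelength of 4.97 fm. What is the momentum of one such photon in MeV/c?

249 MeV/c

(h = 6.62607015e-34 J·s, c = 2.99792458e8 m/s, 1 eV = 1.602176634e-19 J.)
Convert to SI: λ = 4.97 fm = 4.97e-15 m.
For a photon p = h/λ, so p = 1.333e-19 kg·m/s.
Converting to MeV/c: p = 249.5 MeV/c ≈ 249 MeV/c.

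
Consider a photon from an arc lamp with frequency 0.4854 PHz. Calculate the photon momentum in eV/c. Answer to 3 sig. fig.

In SI units: f = 0.4854 PHz = 4.854e14 Hz.
The photon relation is p = hf/c, giving p = 1.073e-27 kg·m/s.
Converting to eV/c: p = 2.007 eV/c ≈ 2.01 eV/c.

2.01 eV/c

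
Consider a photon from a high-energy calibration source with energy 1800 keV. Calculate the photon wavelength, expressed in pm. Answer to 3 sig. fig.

(h = 6.62607015 × 10^-34 J·s, c = 2.99792458 × 10^8 m/s, 1 eV = 1.602176634 × 10^-19 J.)
Convert to SI: E = 1800 keV = 2.8839 × 10^-13 J.
Since λ = hc/E for a photon, λ = 6.888 × 10^-13 m.
Converting to pm: λ = 0.6888 pm ≈ 0.689 pm.

0.689 pm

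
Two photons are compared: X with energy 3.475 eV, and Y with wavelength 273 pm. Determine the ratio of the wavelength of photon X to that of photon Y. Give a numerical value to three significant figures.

λ_X = 3.568e-7 m (from energy = 3.475 eV, via λ = hc/E).
λ_Y = 2.730e-10 m (from wavelength = 273 pm, via λ given directly).
Ratio = 3.568e-7 / 2.730e-10 = 1310.

1310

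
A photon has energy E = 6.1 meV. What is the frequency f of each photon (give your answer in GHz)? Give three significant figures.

1470 GHz

(h = 6.62607015e-34 J·s, 1 eV = 1.602176634e-19 J.)
Convert to SI: E = 6.1 meV = 9.7733e-22 J.
The photon relation is f = E/h, giving f = 1.475e12 Hz.
Converting to GHz: f = 1475 GHz ≈ 1470 GHz.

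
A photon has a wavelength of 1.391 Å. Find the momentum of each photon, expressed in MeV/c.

8.91 × 10^-3 MeV/c

Convert to SI: λ = 1.391 Å = 1.391 × 10^-10 m.
Apply p = h/λ: p = 4.764 × 10^-24 kg·m/s.
Converting to MeV/c: p = 0.008913 MeV/c ≈ 8.91 × 10^-3 MeV/c.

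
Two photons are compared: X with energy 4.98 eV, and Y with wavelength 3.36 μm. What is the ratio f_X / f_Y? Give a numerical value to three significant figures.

f_X = 1.204 × 10^15 Hz (from energy = 4.98 eV, via f = E/h).
f_Y = 8.922 × 10^13 Hz (from wavelength = 3.36 μm, via f = c/λ).
Ratio = 1.204 × 10^15 / 8.922 × 10^13 = 13.5.

13.5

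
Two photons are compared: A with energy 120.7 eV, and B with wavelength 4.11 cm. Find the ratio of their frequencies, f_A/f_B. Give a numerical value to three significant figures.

f_A = 2.919 × 10^16 Hz (from energy = 120.7 eV, via f = E/h).
f_B = 7.294 × 10^9 Hz (from wavelength = 4.11 cm, via f = c/λ).
Ratio = 2.919 × 10^16 / 7.294 × 10^9 = 4.00 × 10^6.

4.00 × 10^6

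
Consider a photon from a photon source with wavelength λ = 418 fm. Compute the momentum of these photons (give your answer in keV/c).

Use h = 6.62607015 × 10^-34 J·s, c = 2.99792458 × 10^8 m/s, 1 eV = 1.602176634 × 10^-19 J.
In SI units: λ = 418 fm = 4.18 × 10^-13 m.
The photon relation is p = h/λ, giving p = 1.585 × 10^-21 kg·m/s.
Converting to keV/c: p = 2966 keV/c ≈ 2970 keV/c.

2970 keV/c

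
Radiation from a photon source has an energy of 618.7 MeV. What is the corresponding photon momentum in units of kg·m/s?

Convert to SI: E = 618.7 MeV = 9.9127·10^-11 J.
Since p = E/c for a photon, p = 3.307·10^-19 kg·m/s.
So p ≈ 3.31·10^-19 kg·m/s.

3.31·10^-19 kg·m/s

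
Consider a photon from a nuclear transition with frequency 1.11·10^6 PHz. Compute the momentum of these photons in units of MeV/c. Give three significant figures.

4.59 MeV/c

Take h = 6.62607015·10^-34 J·s, c = 2.99792458·10^8 m/s, 1 eV = 1.602176634·10^-19 J.
Convert to SI: f = 1.11·10^6 PHz = 1.11·10^21 Hz.
Since p = hf/c for a photon, p = 2.453·10^-21 kg·m/s.
Converting to MeV/c: p = 4.591 MeV/c ≈ 4.59 MeV/c.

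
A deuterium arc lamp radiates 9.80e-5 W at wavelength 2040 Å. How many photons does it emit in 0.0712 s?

Total energy: E_total = P·t = 9.80e-5 × 0.0712 = 6.978e-6 J.
Per-photon energy: E = 9.737e-19 J.
N = E_total / E_photon = 7.17e12.

7.17e12 photons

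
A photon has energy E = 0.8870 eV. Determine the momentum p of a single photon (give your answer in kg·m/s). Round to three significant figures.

4.74·10^-28 kg·m/s

First convert: E = 0.8870 eV = 1.4211·10^-19 J.
For a photon p = E/c, so p = 4.740·10^-28 kg·m/s.
So p ≈ 4.74·10^-28 kg·m/s.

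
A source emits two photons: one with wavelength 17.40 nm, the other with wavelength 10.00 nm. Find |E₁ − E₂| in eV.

52.7 eV

Using E = hc/λ: E₁ = 1.1416·10^-17 J, E₂ = 1.9864·10^-17 J.
|ΔE| = |1.1416·10^-17 − 1.9864·10^-17| = 8.45·10^-18 J = 52.7 eV.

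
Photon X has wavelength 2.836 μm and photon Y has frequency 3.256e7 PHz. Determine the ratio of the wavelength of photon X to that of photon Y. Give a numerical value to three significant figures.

λ_X = 2.836e-6 m (from wavelength = 2.836 μm, via λ given directly).
λ_Y = 9.207e-15 m (from frequency = 3.256e7 PHz, via λ = c/f).
Ratio = 2.836e-6 / 9.207e-15 = 3.08e8.

3.08e8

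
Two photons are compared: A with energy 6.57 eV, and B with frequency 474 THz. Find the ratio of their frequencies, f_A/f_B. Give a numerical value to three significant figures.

3.35

f_A = 1.589 × 10^15 Hz (from energy = 6.57 eV, via f = E/h).
f_B = 4.740 × 10^14 Hz (from frequency = 474 THz, via f given directly).
Ratio = 1.589 × 10^15 / 4.740 × 10^14 = 3.35.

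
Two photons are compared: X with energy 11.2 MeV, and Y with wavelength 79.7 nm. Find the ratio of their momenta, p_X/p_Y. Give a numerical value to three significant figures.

p_X = 5.986e-21 kg·m/s (from energy = 11.2 MeV, via p = E/c).
p_Y = 8.314e-27 kg·m/s (from wavelength = 79.7 nm, via p = h/λ).
Ratio = 5.986e-21 / 8.314e-27 = 7.20e5.

7.20e5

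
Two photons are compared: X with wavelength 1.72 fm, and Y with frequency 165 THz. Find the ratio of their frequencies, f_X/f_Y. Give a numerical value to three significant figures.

f_X = 1.743 × 10^23 Hz (from wavelength = 1.72 fm, via f = c/λ).
f_Y = 1.650 × 10^14 Hz (from frequency = 165 THz, via f given directly).
Ratio = 1.743 × 10^23 / 1.650 × 10^14 = 1.06 × 10^9.

1.06 × 10^9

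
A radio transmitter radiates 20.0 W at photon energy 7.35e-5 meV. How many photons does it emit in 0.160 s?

2.72e26 photons

Total energy: E_total = P·t = 20.0 × 0.160 = 3.200 J.
Per-photon energy: E = 1.178e-26 J.
N = E_total / E_photon = 2.72e26.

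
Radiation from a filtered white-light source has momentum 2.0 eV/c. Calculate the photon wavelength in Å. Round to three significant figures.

(h = 6.62607015 × 10^-34 J·s, c = 2.99792458 × 10^8 m/s, 1 eV = 1.602176634 × 10^-19 J.)
First convert: p = 2.0 eV/c = 1.0689 × 10^-27 kg·m/s.
Since λ = h/p for a photon, λ = 6.199 × 10^-7 m.
Converting to Å: λ = 6199 Å ≈ 6200 Å.

6200 Å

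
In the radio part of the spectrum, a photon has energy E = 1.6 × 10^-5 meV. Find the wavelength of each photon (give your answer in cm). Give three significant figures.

First convert: E = 1.6 × 10^-5 meV = 2.5635 × 10^-27 J.
Apply λ = hc/E: λ = 77.49 m.
Converting to cm: λ = 7749 cm ≈ 7750 cm.

7750 cm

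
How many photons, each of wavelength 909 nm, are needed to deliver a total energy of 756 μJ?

3.46 × 10^15 photons

Per-photon energy: E = 2.185 × 10^-19 J (from wavelength = 909 nm).
N = E_total / E_photon = 7.56 × 10^-4 J / 2.185 × 10^-19 J = 3.46 × 10^15.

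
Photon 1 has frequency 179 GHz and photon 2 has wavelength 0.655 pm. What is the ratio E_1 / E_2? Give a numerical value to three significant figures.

3.91 × 10^-10

E_1 = 1.186 × 10^-22 J (from frequency = 179 GHz, via E = hf).
E_2 = 3.033 × 10^-13 J (from wavelength = 0.655 pm, via E = hc/λ).
Ratio = 1.186 × 10^-22 / 3.033 × 10^-13 = 3.91 × 10^-10.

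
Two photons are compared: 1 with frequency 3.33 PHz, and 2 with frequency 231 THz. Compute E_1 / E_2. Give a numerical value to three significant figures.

E_1 = 2.206e-18 J (from frequency = 3.33 PHz, via E = hf).
E_2 = 1.531e-19 J (from frequency = 231 THz, via E = hf).
Ratio = 2.206e-18 / 1.531e-19 = 14.4.

14.4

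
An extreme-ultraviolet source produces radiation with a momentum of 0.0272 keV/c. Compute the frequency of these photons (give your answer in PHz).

6.58 PHz

Use h = 6.62607015 × 10^-34 J·s, c = 2.99792458 × 10^8 m/s, 1 eV = 1.602176634 × 10^-19 J.
First convert: p = 0.0272 keV/c = 1.4536 × 10^-26 kg·m/s.
Apply f = pc/h: f = 6.577 × 10^15 Hz.
Converting to PHz: f = 6.577 PHz ≈ 6.58 PHz.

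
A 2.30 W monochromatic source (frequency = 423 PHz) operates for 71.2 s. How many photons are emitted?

Total energy: E_total = P·t = 2.30 × 71.2 = 163.8 J.
Per-photon energy: E = 2.803e-16 J.
N = E_total / E_photon = 5.84e17.

5.84e17 photons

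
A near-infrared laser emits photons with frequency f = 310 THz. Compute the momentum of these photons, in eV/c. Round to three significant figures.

Take h = 6.62607015 × 10^-34 J·s, c = 2.99792458 × 10^8 m/s, 1 eV = 1.602176634 × 10^-19 J.
Convert to SI: f = 310 THz = 3.1 × 10^14 Hz.
The photon relation is p = hf/c, giving p = 6.852 × 10^-28 kg·m/s.
Converting to eV/c: p = 1.282 eV/c ≈ 1.28 eV/c.

1.28 eV/c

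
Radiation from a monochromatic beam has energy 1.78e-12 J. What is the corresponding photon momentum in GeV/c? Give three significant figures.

(c = 2.99792458e8 m/s, 1 eV = 1.602176634e-19 J.)
Since p = E/c for a photon, p = 5.937e-21 kg·m/s.
Converting to GeV/c: p = 0.01111 GeV/c ≈ 0.0111 GeV/c.

0.0111 GeV/c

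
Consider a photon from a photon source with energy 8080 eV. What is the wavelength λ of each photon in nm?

0.153 nm

Take h = 6.62607015 × 10^-34 J·s, c = 2.99792458 × 10^8 m/s, 1 eV = 1.602176634 × 10^-19 J.
Convert to SI: E = 8080 eV = 1.2946 × 10^-15 J.
Apply λ = hc/E: λ = 1.534 × 10^-10 m.
Converting to nm: λ = 0.1534 nm ≈ 0.153 nm.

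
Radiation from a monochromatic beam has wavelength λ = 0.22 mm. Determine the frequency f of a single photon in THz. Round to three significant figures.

1.36 THz

In SI units: λ = 0.22 mm = 2.2e-4 m.
The photon relation is f = c/λ, giving f = 1.363e12 Hz.
Converting to THz: f = 1.363 THz ≈ 1.36 THz.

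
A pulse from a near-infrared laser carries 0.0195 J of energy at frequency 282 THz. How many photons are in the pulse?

Per-photon energy: E = 1.869 × 10^-19 J (from frequency = 282 THz).
N = E_total / E_photon = 0.0195 J / 1.869 × 10^-19 J = 1.04 × 10^17.

1.04 × 10^17 photons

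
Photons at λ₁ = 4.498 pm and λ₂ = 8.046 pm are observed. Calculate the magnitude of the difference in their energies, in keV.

Using E = hc/λ: E₁ = 4.4163 × 10^-14 J, E₂ = 2.4689 × 10^-14 J.
|ΔE| = |4.4163 × 10^-14 − 2.4689 × 10^-14| = 1.95 × 10^-14 J = 122 keV.

122 keV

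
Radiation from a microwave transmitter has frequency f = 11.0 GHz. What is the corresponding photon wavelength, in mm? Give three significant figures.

27.3 mm

Convert to SI: f = 11.0 GHz = 1.10e10 Hz.
The photon relation is λ = c/f, giving λ = 0.02725 m.
Converting to mm: λ = 27.25 mm ≈ 27.3 mm.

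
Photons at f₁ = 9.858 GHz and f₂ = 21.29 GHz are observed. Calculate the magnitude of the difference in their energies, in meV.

Using E = hf: E₁ = 6.5320 × 10^-24 J, E₂ = 1.4107 × 10^-23 J.
|ΔE| = |6.5320 × 10^-24 − 1.4107 × 10^-23| = 7.57 × 10^-24 J = 0.0473 meV.

0.0473 meV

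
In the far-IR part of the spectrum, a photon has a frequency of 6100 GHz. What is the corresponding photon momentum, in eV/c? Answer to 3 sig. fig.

Use h = 6.62607015 × 10^-34 J·s, c = 2.99792458 × 10^8 m/s, 1 eV = 1.602176634 × 10^-19 J.
Convert to SI: f = 6100 GHz = 6.1 × 10^12 Hz.
Apply p = hf/c: p = 1.348 × 10^-29 kg·m/s.
Converting to eV/c: p = 0.02523 eV/c ≈ 0.0252 eV/c.

0.0252 eV/c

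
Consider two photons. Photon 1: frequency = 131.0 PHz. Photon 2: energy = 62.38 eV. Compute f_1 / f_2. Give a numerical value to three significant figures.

8.69

f_1 = 1.310e17 Hz (from frequency = 131.0 PHz, via f given directly).
f_2 = 1.508e16 Hz (from energy = 62.38 eV, via f = E/h).
Ratio = 1.310e17 / 1.508e16 = 8.69.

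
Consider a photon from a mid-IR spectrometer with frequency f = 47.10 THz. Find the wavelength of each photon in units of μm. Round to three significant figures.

6.37 μm

(c = 2.99792458 × 10^8 m/s.)
Convert to SI: f = 47.10 THz = 4.710 × 10^13 Hz.
The photon relation is λ = c/f, giving λ = 6.365 × 10^-6 m.
Converting to μm: λ = 6.365 μm ≈ 6.37 μm.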